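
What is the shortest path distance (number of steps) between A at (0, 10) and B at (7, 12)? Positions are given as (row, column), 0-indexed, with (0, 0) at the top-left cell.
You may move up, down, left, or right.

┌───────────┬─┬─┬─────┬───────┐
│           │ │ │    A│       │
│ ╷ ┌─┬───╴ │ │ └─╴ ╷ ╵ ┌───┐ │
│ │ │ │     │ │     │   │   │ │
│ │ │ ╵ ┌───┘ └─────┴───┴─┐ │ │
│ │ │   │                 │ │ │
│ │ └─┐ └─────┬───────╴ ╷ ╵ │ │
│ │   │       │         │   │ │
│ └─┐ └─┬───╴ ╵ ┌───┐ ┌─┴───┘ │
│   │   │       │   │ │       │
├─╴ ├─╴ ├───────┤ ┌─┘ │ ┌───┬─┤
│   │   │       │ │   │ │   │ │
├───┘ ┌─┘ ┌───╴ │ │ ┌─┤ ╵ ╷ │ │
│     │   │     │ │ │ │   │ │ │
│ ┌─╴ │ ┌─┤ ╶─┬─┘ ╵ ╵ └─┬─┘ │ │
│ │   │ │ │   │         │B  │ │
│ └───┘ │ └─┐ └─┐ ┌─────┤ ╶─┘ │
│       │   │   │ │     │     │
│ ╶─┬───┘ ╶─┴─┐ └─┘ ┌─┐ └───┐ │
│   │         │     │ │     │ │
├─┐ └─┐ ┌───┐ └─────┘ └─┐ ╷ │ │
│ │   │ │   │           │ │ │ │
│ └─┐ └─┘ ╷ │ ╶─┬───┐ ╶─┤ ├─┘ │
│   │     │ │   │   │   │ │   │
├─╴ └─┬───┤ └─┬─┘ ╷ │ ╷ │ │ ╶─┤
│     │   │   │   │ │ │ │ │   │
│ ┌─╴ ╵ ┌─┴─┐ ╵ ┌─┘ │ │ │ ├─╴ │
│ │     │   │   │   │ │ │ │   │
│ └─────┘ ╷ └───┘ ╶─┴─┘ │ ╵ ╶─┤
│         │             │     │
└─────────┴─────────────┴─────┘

Finding path from (0, 10) to (7, 12):
Path: (0,10) → (1,10) → (1,11) → (0,11) → (0,12) → (0,13) → (0,14) → (1,14) → (2,14) → (3,14) → (4,14) → (4,13) → (4,12) → (4,11) → (5,11) → (6,11) → (6,12) → (5,12) → (5,13) → (6,13) → (7,13) → (7,12)
Distance: 21 steps

Solution:

┌───────────┬─┬─┬─────┬───────┐
│           │ │ │    A│↱ → → ↓│
│ ╷ ┌─┬───╴ │ │ └─╴ ╷ ╵ ┌───┐ │
│ │ │ │     │ │     │↳ ↑│   │↓│
│ │ │ ╵ ┌───┘ └─────┴───┴─┐ │ │
│ │ │   │                 │ │↓│
│ │ └─┐ └─────┬───────╴ ╷ ╵ │ │
│ │   │       │         │   │↓│
│ └─┐ └─┬───╴ ╵ ┌───┐ ┌─┴───┘ │
│   │   │       │   │ │↓ ← ← ↲│
├─╴ ├─╴ ├───────┤ ┌─┘ │ ┌───┬─┤
│   │   │       │ │   │↓│↱ ↓│ │
├───┘ ┌─┘ ┌───╴ │ │ ┌─┤ ╵ ╷ │ │
│     │   │     │ │ │ │↳ ↑│↓│ │
│ ┌─╴ │ ┌─┤ ╶─┬─┘ ╵ ╵ └─┬─┘ │ │
│ │   │ │ │   │         │B ↲│ │
│ └───┘ │ └─┐ └─┐ ┌─────┤ ╶─┘ │
│       │   │   │ │     │     │
│ ╶─┬───┘ ╶─┴─┐ └─┘ ┌─┐ └───┐ │
│   │         │     │ │     │ │
├─┐ └─┐ ┌───┐ └─────┘ └─┐ ╷ │ │
│ │   │ │   │           │ │ │ │
│ └─┐ └─┘ ╷ │ ╶─┬───┐ ╶─┤ ├─┘ │
│   │     │ │   │   │   │ │   │
├─╴ └─┬───┤ └─┬─┘ ╷ │ ╷ │ │ ╶─┤
│     │   │   │   │ │ │ │ │   │
│ ┌─╴ ╵ ┌─┴─┐ ╵ ┌─┘ │ │ │ ├─╴ │
│ │     │   │   │   │ │ │ │   │
│ └─────┘ ╷ └───┘ ╶─┴─┘ │ ╵ ╶─┤
│         │             │     │
└─────────┴─────────────┴─────┘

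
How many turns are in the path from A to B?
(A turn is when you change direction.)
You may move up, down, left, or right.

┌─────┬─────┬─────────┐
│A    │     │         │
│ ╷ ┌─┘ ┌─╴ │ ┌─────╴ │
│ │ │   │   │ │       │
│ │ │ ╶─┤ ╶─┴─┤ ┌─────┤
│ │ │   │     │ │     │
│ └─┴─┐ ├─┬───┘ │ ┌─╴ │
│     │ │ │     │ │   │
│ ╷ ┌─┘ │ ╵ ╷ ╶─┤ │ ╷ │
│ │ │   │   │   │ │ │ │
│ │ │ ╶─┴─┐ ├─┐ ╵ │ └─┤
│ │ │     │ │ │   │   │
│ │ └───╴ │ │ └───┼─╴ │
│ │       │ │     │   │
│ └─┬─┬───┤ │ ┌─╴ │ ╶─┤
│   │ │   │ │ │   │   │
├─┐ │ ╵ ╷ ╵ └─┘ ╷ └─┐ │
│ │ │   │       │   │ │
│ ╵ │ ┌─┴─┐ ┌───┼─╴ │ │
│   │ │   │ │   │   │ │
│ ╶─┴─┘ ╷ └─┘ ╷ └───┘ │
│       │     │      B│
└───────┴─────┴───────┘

Directions: down, down, down, down, down, down, down, right, down, down, left, down, right, right, right, up, right, down, right, right, up, right, down, right, right, right
Number of turns: 13

Solution:

┌─────┬─────┬─────────┐
│A    │     │         │
│ ╷ ┌─┘ ┌─╴ │ ┌─────╴ │
│↓│ │   │   │ │       │
│ │ │ ╶─┤ ╶─┴─┤ ┌─────┤
│↓│ │   │     │ │     │
│ └─┴─┐ ├─┬───┘ │ ┌─╴ │
│↓    │ │ │     │ │   │
│ ╷ ┌─┘ │ ╵ ╷ ╶─┤ │ ╷ │
│↓│ │   │   │   │ │ │ │
│ │ │ ╶─┴─┐ ├─┐ ╵ │ └─┤
│↓│ │     │ │ │   │   │
│ │ └───╴ │ │ └───┼─╴ │
│↓│       │ │     │   │
│ └─┬─┬───┤ │ ┌─╴ │ ╶─┤
│↳ ↓│ │   │ │ │   │   │
├─┐ │ ╵ ╷ ╵ └─┘ ╷ └─┐ │
│ │↓│   │       │   │ │
│ ╵ │ ┌─┴─┐ ┌───┼─╴ │ │
│↓ ↲│ │↱ ↓│ │↱ ↓│   │ │
│ ╶─┴─┘ ╷ └─┘ ╷ └───┘ │
│↳ → → ↑│↳ → ↑│↳ → → B│
└───────┴─────┴───────┘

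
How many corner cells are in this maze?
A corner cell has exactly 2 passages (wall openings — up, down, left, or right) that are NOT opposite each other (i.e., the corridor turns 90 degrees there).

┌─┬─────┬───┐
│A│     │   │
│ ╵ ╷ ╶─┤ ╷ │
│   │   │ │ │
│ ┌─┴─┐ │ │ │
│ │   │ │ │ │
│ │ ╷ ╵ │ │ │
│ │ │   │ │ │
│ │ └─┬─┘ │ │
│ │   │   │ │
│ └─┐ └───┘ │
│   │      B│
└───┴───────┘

Counting corner cells (2 non-opposite passages):
Total corners: 16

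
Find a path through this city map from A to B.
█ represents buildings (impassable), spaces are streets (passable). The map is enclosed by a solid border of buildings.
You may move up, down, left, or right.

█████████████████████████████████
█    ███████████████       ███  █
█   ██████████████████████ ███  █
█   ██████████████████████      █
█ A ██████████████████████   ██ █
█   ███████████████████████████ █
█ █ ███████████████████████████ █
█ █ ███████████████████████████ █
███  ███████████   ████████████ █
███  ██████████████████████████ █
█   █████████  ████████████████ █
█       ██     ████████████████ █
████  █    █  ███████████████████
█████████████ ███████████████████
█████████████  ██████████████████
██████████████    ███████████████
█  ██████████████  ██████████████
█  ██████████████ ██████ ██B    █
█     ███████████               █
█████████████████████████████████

Finding the shortest path from A to B:
Movement: cardinal only
Path length: 42 steps
Directions: down → right → down → down → down → down → down → down → right → right → right → right → down → right → right → right → up → right → right → down → right → down → down → right → down → right → right → right → down → down → down → right → right → right → right → right → right → right → right → right → right → up

Solution:

█████████████████████████████████
█    ███████████████       ███  █
█   ██████████████████████ ███  █
█   ██████████████████████      █
█ A ██████████████████████   ██ █
█ ↳↓███████████████████████████ █
█ █↓███████████████████████████ █
█ █↓███████████████████████████ █
███↓ ███████████   ████████████ █
███↓ ██████████████████████████ █
█  ↓█████████  ████████████████ █
█  ↳→→→↓██↱→↓  ████████████████ █
████  █↳→→↑█↳↓███████████████████
█████████████↓███████████████████
█████████████↳↓██████████████████
██████████████↳→→↓███████████████
█  ██████████████↓ ██████████████
█  ██████████████↓██████ ██B    █
█     ███████████↳→→→→→→→→→↑    █
█████████████████████████████████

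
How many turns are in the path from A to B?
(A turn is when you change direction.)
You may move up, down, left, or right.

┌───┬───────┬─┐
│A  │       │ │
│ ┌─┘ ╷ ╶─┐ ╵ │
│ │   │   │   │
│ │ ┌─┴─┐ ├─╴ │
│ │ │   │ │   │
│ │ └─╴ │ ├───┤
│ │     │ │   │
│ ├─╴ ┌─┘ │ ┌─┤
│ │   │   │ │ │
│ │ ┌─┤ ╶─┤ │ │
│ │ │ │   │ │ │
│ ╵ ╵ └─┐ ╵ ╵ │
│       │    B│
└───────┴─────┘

Directions: down, down, down, down, down, down, right, up, up, right, up, left, up, up, right, up, right, down, right, down, down, down, left, down, right, down, right, right
Number of turns: 17

Solution:

┌───┬───────┬─┐
│A  │↱ ↓    │ │
│ ┌─┘ ╷ ╶─┐ ╵ │
│↓│↱ ↑│↳ ↓│   │
│ │ ┌─┴─┐ ├─╴ │
│↓│↑│   │↓│   │
│ │ └─╴ │ ├───┤
│↓│↑ ↰  │↓│   │
│ ├─╴ ┌─┘ │ ┌─┤
│↓│↱ ↑│↓ ↲│ │ │
│ │ ┌─┤ ╶─┤ │ │
│↓│↑│ │↳ ↓│ │ │
│ ╵ ╵ └─┐ ╵ ╵ │
│↳ ↑    │↳ → B│
└───────┴─────┘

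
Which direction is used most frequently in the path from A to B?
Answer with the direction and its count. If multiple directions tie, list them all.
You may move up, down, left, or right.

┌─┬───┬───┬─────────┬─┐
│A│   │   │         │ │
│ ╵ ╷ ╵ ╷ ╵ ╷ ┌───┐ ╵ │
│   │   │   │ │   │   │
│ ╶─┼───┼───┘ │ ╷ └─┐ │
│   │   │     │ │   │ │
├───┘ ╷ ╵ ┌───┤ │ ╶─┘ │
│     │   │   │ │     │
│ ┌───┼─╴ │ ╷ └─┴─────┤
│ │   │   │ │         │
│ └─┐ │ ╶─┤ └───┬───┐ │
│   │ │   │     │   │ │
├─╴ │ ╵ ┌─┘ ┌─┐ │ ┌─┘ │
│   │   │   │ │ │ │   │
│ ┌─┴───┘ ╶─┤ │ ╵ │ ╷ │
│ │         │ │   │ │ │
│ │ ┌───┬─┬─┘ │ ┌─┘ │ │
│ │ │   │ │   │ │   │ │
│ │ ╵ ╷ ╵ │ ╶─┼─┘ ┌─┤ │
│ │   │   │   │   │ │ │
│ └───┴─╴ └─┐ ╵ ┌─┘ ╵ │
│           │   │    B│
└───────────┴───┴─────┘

Directions: down, right, up, right, down, right, up, right, down, right, up, right, down, down, left, left, down, left, up, left, down, left, left, down, down, right, down, left, down, down, down, down, right, right, right, right, up, left, up, left, down, left, up, up, right, right, right, up, right, up, up, up, right, down, right, right, right, right, down, down, down, down, down, down
Counts: {'down': 22, 'right': 20, 'up': 12, 'left': 10}
Most common: down (22 times)

Solution:

┌─┬───┬───┬─────────┬─┐
│A│↱ ↓│↱ ↓│↱ ↓      │ │
│ ╵ ╷ ╵ ╷ ╵ ╷ ┌───┐ ╵ │
│↳ ↑│↳ ↑│↳ ↑│↓│   │   │
│ ╶─┼───┼───┘ │ ╷ └─┐ │
│   │↓ ↰│↓ ← ↲│ │   │ │
├───┘ ╷ ╵ ┌───┤ │ ╶─┘ │
│↓ ← ↲│↑ ↲│↱ ↓│ │     │
│ ┌───┼─╴ │ ╷ └─┴─────┤
│↓│   │   │↑│↳ → → → ↓│
│ └─┐ │ ╶─┤ └───┬───┐ │
│↳ ↓│ │   │↑    │   │↓│
├─╴ │ ╵ ┌─┘ ┌─┐ │ ┌─┘ │
│↓ ↲│   │↱ ↑│ │ │ │  ↓│
│ ┌─┴───┘ ╶─┤ │ ╵ │ ╷ │
│↓│↱ → → ↑  │ │   │ │↓│
│ │ ┌───┬─┬─┘ │ ┌─┘ │ │
│↓│↑│↓ ↰│ │   │ │   │↓│
│ │ ╵ ╷ ╵ │ ╶─┼─┘ ┌─┤ │
│↓│↑ ↲│↑ ↰│   │   │ │↓│
│ └───┴─╴ └─┐ ╵ ┌─┘ ╵ │
│↳ → → → ↑  │   │    B│
└───────────┴───┴─────┘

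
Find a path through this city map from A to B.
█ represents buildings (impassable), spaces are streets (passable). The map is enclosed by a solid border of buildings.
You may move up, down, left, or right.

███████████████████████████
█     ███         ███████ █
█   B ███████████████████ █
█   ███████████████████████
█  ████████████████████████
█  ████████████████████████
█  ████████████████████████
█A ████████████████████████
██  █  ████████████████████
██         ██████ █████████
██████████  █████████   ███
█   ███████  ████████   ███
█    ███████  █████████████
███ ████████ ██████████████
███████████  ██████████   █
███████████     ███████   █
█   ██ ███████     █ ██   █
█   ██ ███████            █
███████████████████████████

Finding the shortest path from A to B:
Movement: cardinal only
Path length: 8 steps
Directions: up → up → up → up → up → right → right → right

Solution:

███████████████████████████
█     ███         ███████ █
█↱→→B ███████████████████ █
█↑  ███████████████████████
█↑ ████████████████████████
█↑ ████████████████████████
█↑ ████████████████████████
█A ████████████████████████
██  █  ████████████████████
██         ██████ █████████
██████████  █████████   ███
█   ███████  ████████   ███
█    ███████  █████████████
███ ████████ ██████████████
███████████  ██████████   █
███████████     ███████   █
█   ██ ███████     █ ██   █
█   ██ ███████            █
███████████████████████████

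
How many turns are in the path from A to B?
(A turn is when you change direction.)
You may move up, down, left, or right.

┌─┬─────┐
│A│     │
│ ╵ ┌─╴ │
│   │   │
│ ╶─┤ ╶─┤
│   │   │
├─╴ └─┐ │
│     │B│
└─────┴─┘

Directions: down, right, up, right, right, down, left, down, right, down
Number of turns: 8

Solution:

┌─┬─────┐
│A│↱ → ↓│
│ ╵ ┌─╴ │
│↳ ↑│↓ ↲│
│ ╶─┤ ╶─┤
│   │↳ ↓│
├─╴ └─┐ │
│     │B│
└─────┴─┘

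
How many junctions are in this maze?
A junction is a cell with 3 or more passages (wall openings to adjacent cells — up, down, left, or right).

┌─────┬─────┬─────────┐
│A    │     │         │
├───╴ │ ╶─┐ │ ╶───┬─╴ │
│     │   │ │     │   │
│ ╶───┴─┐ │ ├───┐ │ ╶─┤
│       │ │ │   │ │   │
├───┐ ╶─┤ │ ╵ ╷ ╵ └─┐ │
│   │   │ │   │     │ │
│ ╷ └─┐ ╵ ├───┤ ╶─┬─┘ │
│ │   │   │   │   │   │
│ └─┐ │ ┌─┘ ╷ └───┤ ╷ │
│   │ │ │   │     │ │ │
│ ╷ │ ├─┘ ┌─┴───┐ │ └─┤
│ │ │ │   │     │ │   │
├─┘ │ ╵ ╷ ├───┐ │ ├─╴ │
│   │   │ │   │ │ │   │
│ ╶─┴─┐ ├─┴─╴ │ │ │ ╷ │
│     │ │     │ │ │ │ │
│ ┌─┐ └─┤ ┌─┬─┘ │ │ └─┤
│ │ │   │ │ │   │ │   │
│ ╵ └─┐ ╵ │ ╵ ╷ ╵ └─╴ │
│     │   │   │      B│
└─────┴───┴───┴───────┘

Checking each cell for number of passages:

Junctions found (3+ passages):
  (2, 2): 3 passages
  (3, 7): 3 passages
  (3, 8): 3 passages
  (4, 3): 3 passages
  (4, 10): 3 passages
  (5, 0): 3 passages
  (6, 4): 3 passages
  (7, 3): 3 passages
  (7, 10): 3 passages
  (8, 0): 3 passages
  (9, 7): 3 passages
  (10, 1): 3 passages
  (10, 8): 3 passages
Total junctions: 13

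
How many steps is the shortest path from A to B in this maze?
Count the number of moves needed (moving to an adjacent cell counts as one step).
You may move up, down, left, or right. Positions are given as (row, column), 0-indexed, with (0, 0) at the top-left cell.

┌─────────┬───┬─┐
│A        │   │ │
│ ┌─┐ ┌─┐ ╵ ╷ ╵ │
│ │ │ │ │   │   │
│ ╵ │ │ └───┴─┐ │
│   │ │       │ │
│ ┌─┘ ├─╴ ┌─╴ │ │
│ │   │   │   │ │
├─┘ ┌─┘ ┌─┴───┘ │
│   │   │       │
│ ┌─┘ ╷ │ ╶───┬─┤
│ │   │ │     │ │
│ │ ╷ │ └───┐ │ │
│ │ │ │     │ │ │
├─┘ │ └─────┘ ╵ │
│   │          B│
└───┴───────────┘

Using BFS to find shortest path:
Start: (0, 0), End: (7, 7)
Path found:
(0,0) → (0,1) → (0,2) → (0,3) → (0,4) → (1,4) → (1,5) → (0,5) → (0,6) → (1,6) → (1,7) → (2,7) → (3,7) → (4,7) → (4,6) → (4,5) → (4,4) → (5,4) → (5,5) → (5,6) → (6,6) → (7,6) → (7,7)
Number of steps: 22

Solution:

┌─────────┬───┬─┐
│A → → → ↓│↱ ↓│ │
│ ┌─┐ ┌─┐ ╵ ╷ ╵ │
│ │ │ │ │↳ ↑│↳ ↓│
│ ╵ │ │ └───┴─┐ │
│   │ │       │↓│
│ ┌─┘ ├─╴ ┌─╴ │ │
│ │   │   │   │↓│
├─┘ ┌─┘ ┌─┴───┘ │
│   │   │↓ ← ← ↲│
│ ┌─┘ ╷ │ ╶───┬─┤
│ │   │ │↳ → ↓│ │
│ │ ╷ │ └───┐ │ │
│ │ │ │     │↓│ │
├─┘ │ └─────┘ ╵ │
│   │        ↳ B│
└───┴───────────┘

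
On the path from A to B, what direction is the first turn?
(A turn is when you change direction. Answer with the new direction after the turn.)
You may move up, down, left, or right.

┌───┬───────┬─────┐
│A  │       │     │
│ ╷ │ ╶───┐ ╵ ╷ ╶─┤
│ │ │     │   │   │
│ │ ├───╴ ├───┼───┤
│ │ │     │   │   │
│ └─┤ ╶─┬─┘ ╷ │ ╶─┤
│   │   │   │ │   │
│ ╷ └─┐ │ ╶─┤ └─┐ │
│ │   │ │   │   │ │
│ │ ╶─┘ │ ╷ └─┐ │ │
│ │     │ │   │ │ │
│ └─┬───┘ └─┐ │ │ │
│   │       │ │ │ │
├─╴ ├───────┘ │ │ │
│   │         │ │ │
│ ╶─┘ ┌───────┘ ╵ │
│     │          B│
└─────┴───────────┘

Directions: down, down, down, down, down, down, right, down, left, down, right, right, up, right, right, right, right, up, up, left, up, left, up, right, up, right, down, down, right, down, down, down, down, right
First turn direction: right

Solution:

┌───┬───────┬─────┐
│A  │       │     │
│ ╷ │ ╶───┐ ╵ ╷ ╶─┤
│↓│ │     │   │   │
│ │ ├───╴ ├───┼───┤
│↓│ │     │↱ ↓│   │
│ └─┤ ╶─┬─┘ ╷ │ ╶─┤
│↓  │   │↱ ↑│↓│   │
│ ╷ └─┐ │ ╶─┤ └─┐ │
│↓│   │ │↑ ↰│↳ ↓│ │
│ │ ╶─┘ │ ╷ └─┐ │ │
│↓│     │ │↑ ↰│↓│ │
│ └─┬───┘ └─┐ │ │ │
│↳ ↓│       │↑│↓│ │
├─╴ ├───────┘ │ │ │
│↓ ↲│↱ → → → ↑│↓│ │
│ ╶─┘ ┌───────┘ ╵ │
│↳ → ↑│        ↳ B│
└─────┴───────────┘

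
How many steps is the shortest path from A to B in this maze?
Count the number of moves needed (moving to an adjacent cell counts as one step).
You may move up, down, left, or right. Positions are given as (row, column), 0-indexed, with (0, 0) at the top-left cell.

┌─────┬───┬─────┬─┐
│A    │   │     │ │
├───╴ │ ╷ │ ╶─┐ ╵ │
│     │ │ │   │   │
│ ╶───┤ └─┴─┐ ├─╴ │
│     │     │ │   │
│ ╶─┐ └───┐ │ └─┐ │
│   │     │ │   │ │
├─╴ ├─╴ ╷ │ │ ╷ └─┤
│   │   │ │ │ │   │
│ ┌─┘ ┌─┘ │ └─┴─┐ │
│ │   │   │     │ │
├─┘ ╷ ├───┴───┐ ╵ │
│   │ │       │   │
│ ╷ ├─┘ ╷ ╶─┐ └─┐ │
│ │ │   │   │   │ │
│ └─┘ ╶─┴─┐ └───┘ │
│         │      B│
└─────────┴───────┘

Using BFS to find shortest path:
Start: (0, 0), End: (8, 8)
Path found:
(0,0) → (0,1) → (0,2) → (1,2) → (1,1) → (1,0) → (2,0) → (2,1) → (2,2) → (3,2) → (3,3) → (4,3) → (4,2) → (5,2) → (5,1) → (6,1) → (6,0) → (7,0) → (8,0) → (8,1) → (8,2) → (7,2) → (7,3) → (6,3) → (6,4) → (7,4) → (7,5) → (8,5) → (8,6) → (8,7) → (8,8)
Number of steps: 30

Solution:

┌─────┬───┬─────┬─┐
│A → ↓│   │     │ │
├───╴ │ ╷ │ ╶─┐ ╵ │
│↓ ← ↲│ │ │   │   │
│ ╶───┤ └─┴─┐ ├─╴ │
│↳ → ↓│     │ │   │
│ ╶─┐ └───┐ │ └─┐ │
│   │↳ ↓  │ │   │ │
├─╴ ├─╴ ╷ │ │ ╷ └─┤
│   │↓ ↲│ │ │ │   │
│ ┌─┘ ┌─┘ │ └─┴─┐ │
│ │↓ ↲│   │     │ │
├─┘ ╷ ├───┴───┐ ╵ │
│↓ ↲│ │↱ ↓    │   │
│ ╷ ├─┘ ╷ ╶─┐ └─┐ │
│↓│ │↱ ↑│↳ ↓│   │ │
│ └─┘ ╶─┴─┐ └───┘ │
│↳ → ↑    │↳ → → B│
└─────────┴───────┘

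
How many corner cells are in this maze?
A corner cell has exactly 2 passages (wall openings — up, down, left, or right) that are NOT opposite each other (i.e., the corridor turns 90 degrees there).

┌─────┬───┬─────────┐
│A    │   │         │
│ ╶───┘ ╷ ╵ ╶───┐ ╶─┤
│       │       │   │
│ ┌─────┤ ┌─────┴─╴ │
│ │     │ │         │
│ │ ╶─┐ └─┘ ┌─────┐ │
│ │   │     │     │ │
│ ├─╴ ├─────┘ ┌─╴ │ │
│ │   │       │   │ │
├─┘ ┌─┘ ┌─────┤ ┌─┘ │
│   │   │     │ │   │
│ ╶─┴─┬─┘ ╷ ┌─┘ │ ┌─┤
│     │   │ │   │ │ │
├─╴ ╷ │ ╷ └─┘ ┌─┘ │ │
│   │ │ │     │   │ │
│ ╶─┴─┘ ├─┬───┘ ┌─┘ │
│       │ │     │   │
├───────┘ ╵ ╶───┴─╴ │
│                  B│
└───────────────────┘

Counting corner cells (2 non-opposite passages):
Total corners: 44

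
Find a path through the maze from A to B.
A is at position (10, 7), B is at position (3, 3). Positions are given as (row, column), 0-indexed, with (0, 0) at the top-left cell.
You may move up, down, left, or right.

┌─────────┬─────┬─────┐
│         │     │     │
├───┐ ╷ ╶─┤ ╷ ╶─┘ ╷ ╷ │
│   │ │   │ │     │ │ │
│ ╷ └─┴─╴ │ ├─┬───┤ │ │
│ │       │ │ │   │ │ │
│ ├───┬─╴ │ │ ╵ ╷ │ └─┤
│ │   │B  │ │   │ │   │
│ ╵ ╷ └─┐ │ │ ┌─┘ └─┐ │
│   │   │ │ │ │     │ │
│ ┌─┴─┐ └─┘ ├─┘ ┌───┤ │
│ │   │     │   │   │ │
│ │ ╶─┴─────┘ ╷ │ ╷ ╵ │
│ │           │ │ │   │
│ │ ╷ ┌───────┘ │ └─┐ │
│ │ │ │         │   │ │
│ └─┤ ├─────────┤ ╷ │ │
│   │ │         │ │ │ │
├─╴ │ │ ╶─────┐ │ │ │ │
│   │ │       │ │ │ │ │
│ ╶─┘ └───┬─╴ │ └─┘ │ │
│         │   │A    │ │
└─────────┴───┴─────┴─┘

Finding the shortest path from (10, 7) to (3, 3):
Path length: 47 steps
Directions: right → right → up → up → up → left → up → up → right → down → right → up → up → up → left → up → up → up → left → down → left → left → up → left → down → down → down → down → down → left → left → up → left → up → left → down → left → up → up → up → right → down → right → right → right → down → left

Solution:

┌─────────┬─────┬─────┐
│         │↓ ↰  │↓ ↰  │
├───┐ ╷ ╶─┤ ╷ ╶─┘ ╷ ╷ │
│↱ ↓│ │   │↓│↑ ← ↲│↑│ │
│ ╷ └─┴─╴ │ ├─┬───┤ │ │
│↑│↳ → → ↓│↓│ │   │↑│ │
│ ├───┬─╴ │ │ ╵ ╷ │ └─┤
│↑│↓ ↰│B ↲│↓│   │ │↑ ↰│
│ ╵ ╷ └─┐ │ │ ┌─┘ └─┐ │
│↑ ↲│↑ ↰│ │↓│ │     │↑│
│ ┌─┴─┐ └─┘ ├─┘ ┌───┤ │
│ │   │↑ ← ↲│   │↱ ↓│↑│
│ │ ╶─┴─────┘ ╷ │ ╷ ╵ │
│ │           │ │↑│↳ ↑│
│ │ ╷ ┌───────┘ │ └─┐ │
│ │ │ │         │↑ ↰│ │
│ └─┤ ├─────────┤ ╷ │ │
│   │ │         │ │↑│ │
├─╴ │ │ ╶─────┐ │ │ │ │
│   │ │       │ │ │↑│ │
│ ╶─┘ └───┬─╴ │ └─┘ │ │
│         │   │A → ↑│ │
└─────────┴───┴─────┴─┘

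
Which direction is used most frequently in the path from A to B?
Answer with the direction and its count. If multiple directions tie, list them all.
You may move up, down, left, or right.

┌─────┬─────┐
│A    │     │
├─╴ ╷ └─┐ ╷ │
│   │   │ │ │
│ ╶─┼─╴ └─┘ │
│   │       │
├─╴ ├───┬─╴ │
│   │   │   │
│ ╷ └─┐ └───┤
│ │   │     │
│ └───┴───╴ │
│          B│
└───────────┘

Directions: right, down, left, down, right, down, left, down, down, right, right, right, right, right
Counts: {'right': 7, 'down': 5, 'left': 2}
Most common: right (7 times)

Solution:

┌─────┬─────┐
│A ↓  │     │
├─╴ ╷ └─┐ ╷ │
│↓ ↲│   │ │ │
│ ╶─┼─╴ └─┘ │
│↳ ↓│       │
├─╴ ├───┬─╴ │
│↓ ↲│   │   │
│ ╷ └─┐ └───┤
│↓│   │     │
│ └───┴───╴ │
│↳ → → → → B│
└───────────┘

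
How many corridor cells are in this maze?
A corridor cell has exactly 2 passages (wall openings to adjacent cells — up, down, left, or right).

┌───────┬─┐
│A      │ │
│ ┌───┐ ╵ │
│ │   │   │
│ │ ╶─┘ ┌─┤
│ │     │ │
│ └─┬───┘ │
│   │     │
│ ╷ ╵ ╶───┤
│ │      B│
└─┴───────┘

Counting cells with exactly 2 passages:
Total corridor cells: 17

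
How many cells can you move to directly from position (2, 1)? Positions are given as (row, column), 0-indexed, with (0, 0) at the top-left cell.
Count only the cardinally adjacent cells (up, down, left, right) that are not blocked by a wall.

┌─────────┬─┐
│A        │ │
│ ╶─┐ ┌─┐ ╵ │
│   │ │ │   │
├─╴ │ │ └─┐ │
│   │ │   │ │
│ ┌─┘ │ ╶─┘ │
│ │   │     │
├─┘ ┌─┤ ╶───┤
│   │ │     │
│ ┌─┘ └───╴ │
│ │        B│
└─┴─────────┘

Checking passable neighbors of (2, 1):
Neighbors: (1, 1), (2, 0)
Count: 2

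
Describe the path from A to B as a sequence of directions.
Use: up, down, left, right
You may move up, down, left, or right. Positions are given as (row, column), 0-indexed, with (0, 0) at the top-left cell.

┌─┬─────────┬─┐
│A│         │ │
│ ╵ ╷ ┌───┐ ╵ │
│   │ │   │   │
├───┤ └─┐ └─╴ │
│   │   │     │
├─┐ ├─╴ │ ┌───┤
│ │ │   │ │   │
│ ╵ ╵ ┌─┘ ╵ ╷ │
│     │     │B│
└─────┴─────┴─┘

Finding the path and converting it to directions:
Path through cells: (0,0) → (1,0) → (1,1) → (0,1) → (0,2) → (0,3) → (0,4) → (0,5) → (1,5) → (1,6) → (2,6) → (2,5) → (2,4) → (3,4) → (4,4) → (4,5) → (3,5) → (3,6) → (4,6)
Directions: down, right, up, right, right, right, right, down, right, down, left, left, down, down, right, up, right, down

Solution:

┌─┬─────────┬─┐
│A│↱ → → → ↓│ │
│ ╵ ╷ ┌───┐ ╵ │
│↳ ↑│ │   │↳ ↓│
├───┤ └─┐ └─╴ │
│   │   │↓ ← ↲│
├─┐ ├─╴ │ ┌───┤
│ │ │   │↓│↱ ↓│
│ ╵ ╵ ┌─┘ ╵ ╷ │
│     │  ↳ ↑│B│
└─────┴─────┴─┘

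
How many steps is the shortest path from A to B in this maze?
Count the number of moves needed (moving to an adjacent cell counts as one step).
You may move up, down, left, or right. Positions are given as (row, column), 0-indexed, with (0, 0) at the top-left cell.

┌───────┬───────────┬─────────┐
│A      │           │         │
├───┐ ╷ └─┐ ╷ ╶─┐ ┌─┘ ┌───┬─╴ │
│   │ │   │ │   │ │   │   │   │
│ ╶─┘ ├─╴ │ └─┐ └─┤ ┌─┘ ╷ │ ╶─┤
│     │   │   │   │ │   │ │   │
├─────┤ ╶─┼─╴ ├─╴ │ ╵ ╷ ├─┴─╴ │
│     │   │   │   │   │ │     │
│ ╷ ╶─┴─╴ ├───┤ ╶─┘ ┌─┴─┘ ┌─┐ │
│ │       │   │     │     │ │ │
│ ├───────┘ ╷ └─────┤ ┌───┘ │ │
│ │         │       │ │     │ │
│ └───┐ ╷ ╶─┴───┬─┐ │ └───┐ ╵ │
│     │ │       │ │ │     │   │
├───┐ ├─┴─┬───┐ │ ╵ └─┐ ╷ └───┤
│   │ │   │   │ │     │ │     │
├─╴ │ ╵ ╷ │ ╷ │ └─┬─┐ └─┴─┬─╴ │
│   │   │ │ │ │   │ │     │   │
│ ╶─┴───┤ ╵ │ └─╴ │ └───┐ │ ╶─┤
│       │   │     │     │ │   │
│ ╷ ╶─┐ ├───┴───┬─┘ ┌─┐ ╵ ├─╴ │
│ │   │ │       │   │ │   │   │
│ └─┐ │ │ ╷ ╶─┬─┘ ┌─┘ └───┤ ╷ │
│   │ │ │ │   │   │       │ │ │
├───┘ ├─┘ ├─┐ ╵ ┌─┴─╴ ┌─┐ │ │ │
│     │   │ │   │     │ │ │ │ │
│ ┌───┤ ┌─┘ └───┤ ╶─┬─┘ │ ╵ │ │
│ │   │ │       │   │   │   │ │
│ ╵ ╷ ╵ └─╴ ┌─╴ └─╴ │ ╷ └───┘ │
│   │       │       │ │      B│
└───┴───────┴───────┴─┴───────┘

Using BFS to find shortest path:
Start: (0, 0), End: (14, 14)
Path found:
(0,0) → (0,1) → (0,2) → (0,3) → (1,3) → (1,4) → (2,4) → (2,3) → (3,3) → (3,4) → (4,4) → (4,3) → (4,2) → (4,1) → (3,1) → (3,0) → (4,0) → (5,0) → (6,0) → (6,1) → (6,2) → (7,2) → (8,2) → (8,3) → (7,3) → (7,4) → (8,4) → (9,4) → (9,5) → (8,5) → (7,5) → (7,6) → (8,6) → (9,6) → (9,7) → (9,8) → (8,8) → (8,7) → (7,7) → (6,7) → (6,6) → (6,5) → (6,4) → (5,4) → (5,5) → (4,5) → (4,6) → (5,6) → (5,7) → (5,8) → (5,9) → (6,9) → (7,9) → (7,10) → (8,10) → (8,11) → (8,12) → (9,12) → (10,12) → (10,11) → (9,11) → (9,10) → (9,9) → (10,9) → (10,8) → (11,8) → (11,7) → (12,7) → (12,6) → (11,6) → (11,5) → (10,5) → (10,4) → (11,4) → (12,4) → (12,3) → (13,3) → (14,3) → (14,4) → (14,5) → (13,5) → (13,6) → (13,7) → (14,7) → (14,8) → (14,9) → (13,9) → (13,8) → (12,8) → (12,9) → (12,10) → (11,10) → (11,11) → (11,12) → (12,12) → (13,12) → (13,13) → (12,13) → (11,13) → (10,13) → (10,14) → (11,14) → (12,14) → (13,14) → (14,14)
Number of steps: 104

Solution:

┌───────┬───────────┬─────────┐
│A → → ↓│           │         │
├───┐ ╷ └─┐ ╷ ╶─┐ ┌─┘ ┌───┬─╴ │
│   │ │↳ ↓│ │   │ │   │   │   │
│ ╶─┘ ├─╴ │ └─┐ └─┤ ┌─┘ ╷ │ ╶─┤
│     │↓ ↲│   │   │ │   │ │   │
├─────┤ ╶─┼─╴ ├─╴ │ ╵ ╷ ├─┴─╴ │
│↓ ↰  │↳ ↓│   │   │   │ │     │
│ ╷ ╶─┴─╴ ├───┤ ╶─┘ ┌─┴─┘ ┌─┐ │
│↓│↑ ← ← ↲│↱ ↓│     │     │ │ │
│ ├───────┘ ╷ └─────┤ ┌───┘ │ │
│↓│      ↱ ↑│↳ → → ↓│ │     │ │
│ └───┐ ╷ ╶─┴───┬─┐ │ └───┐ ╵ │
│↳ → ↓│ │↑ ← ← ↰│ │↓│     │   │
├───┐ ├─┴─┬───┐ │ ╵ └─┐ ╷ └───┤
│   │↓│↱ ↓│↱ ↓│↑│  ↳ ↓│ │     │
├─╴ │ ╵ ╷ │ ╷ │ └─┬─┐ └─┴─┬─╴ │
│   │↳ ↑│↓│↑│↓│↑ ↰│ │↳ → ↓│   │
│ ╶─┴───┤ ╵ │ └─╴ │ └───┐ │ ╶─┤
│       │↳ ↑│↳ → ↑│↓ ← ↰│↓│   │
│ ╷ ╶─┐ ├───┴───┬─┘ ┌─┐ ╵ ├─╴ │
│ │   │ │↓ ↰    │↓ ↲│ │↑ ↲│↱ ↓│
│ └─┐ │ │ ╷ ╶─┬─┘ ┌─┘ └───┤ ╷ │
│   │ │ │↓│↑ ↰│↓ ↲│  ↱ → ↓│↑│↓│
├───┘ ├─┘ ├─┐ ╵ ┌─┴─╴ ┌─┐ │ │ │
│     │↓ ↲│ │↑ ↲│↱ → ↑│ │↓│↑│↓│
│ ┌───┤ ┌─┘ └───┤ ╶─┬─┘ │ ╵ │ │
│ │   │↓│  ↱ → ↓│↑ ↰│   │↳ ↑│↓│
│ ╵ ╷ ╵ └─╴ ┌─╴ └─╴ │ ╷ └───┘ │
│   │  ↳ → ↑│  ↳ → ↑│ │      B│
└───┴───────┴───────┴─┴───────┘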